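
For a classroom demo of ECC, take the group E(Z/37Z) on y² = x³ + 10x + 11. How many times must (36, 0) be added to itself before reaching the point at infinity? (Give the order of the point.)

2

2P: (36, 0) + (36, 0): same x and y₁ ≡ -y₂, so the sum is the point at infinity.
2P = the point at infinity, so the order is 2.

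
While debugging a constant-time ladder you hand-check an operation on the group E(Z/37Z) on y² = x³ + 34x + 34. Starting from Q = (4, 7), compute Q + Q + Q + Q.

(2, 31)

Double-and-add on 4 = (100)₂. Start with Q = (4, 7) for the leading 1-bit.
double: tangent at (4, 7): λ = (3·4² + 34)/(2·7) ≡ 8/14. 14⁻¹ ≡ 8 (mod 37), so λ ≡ 8·8 ≡ 27.
  x = λ² - 4 - 4 = 729 - 8 ≡ 18; y = λ·(4 - 18) - 7 ≡ 22. → (18, 22)
double: tangent at (18, 22): λ = (3·18² + 34)/(2·22) ≡ 7/7. 7⁻¹ ≡ 16 (mod 37) since 7·16 = 112 ≡ 1, so λ ≡ 7·16 ≡ 1.
  x = λ² - 18 - 18 = 1 - 36 ≡ 2; y = λ·(18 - 2) - 22 ≡ 31. → (2, 31)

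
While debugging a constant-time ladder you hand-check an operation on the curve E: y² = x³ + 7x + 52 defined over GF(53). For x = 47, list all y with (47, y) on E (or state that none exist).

x³ + 7x + 52 = 104204 ≡ 6 (mod 53).
Square roots of 6 mod 53: 18 and 35 (since 18² = 324 ≡ 6).

18, 35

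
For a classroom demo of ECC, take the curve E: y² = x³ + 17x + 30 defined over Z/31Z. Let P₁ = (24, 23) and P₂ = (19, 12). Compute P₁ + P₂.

(4, 21)

(24, 23) + (19, 12). λ = (12 - 23)/(19 - 24) ≡ 20/26 mod 31. 26⁻¹ ≡ 6 (mod 31), so λ ≡ 27.
  x = λ² - 24 - 19 = 729 - 43 ≡ 4; y = λ·(24 - 4) - 23 ≡ 21. → (4, 21)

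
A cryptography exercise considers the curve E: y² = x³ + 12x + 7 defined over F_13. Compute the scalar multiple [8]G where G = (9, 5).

(11, 1)

Double-and-add on 8 = (1000)₂. Start with G = (9, 5) for the leading 1-bit.
double: tangent at (9, 5): λ = (3·9² + 12)/(2·5) ≡ 8/10. 10⁻¹ ≡ 4 (mod 13) since 10·4 = 40 ≡ 1, so λ ≡ 8·4 ≡ 6.
  x = λ² - 9 - 9 = 36 - 18 ≡ 5; y = λ·(9 - 5) - 5 ≡ 6. → (5, 6)
double: tangent at (5, 6): λ = (3·5² + 12)/(2·6) ≡ 9/12. 12⁻¹ ≡ 12 (mod 13), so λ ≡ 9·12 ≡ 4.
  x = λ² - 5 - 5 = 16 - 10 ≡ 6; y = λ·(5 - 6) - 6 ≡ 3. → (6, 3)
double: tangent at (6, 3): λ = (3·6² + 12)/(2·3) ≡ 3/6. 6⁻¹ ≡ 11 (mod 13) since 6·11 = 66 ≡ 1, so λ ≡ 3·11 ≡ 7.
  x = λ² - 6 - 6 = 49 - 12 ≡ 11; y = λ·(6 - 11) - 3 ≡ 1. → (11, 1)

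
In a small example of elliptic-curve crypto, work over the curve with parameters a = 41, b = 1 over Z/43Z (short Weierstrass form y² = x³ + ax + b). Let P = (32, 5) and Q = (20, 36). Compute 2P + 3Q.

(20, 7)

First 2P:
Repeated addition: build up to 2P.
2P: tangent at (32, 5): λ = (3·32² + 41)/(2·5) ≡ 17/10. 10⁻¹ ≡ 13 (mod 43), so λ ≡ 17·13 ≡ 6.
  x = λ² - 32 - 32 = 36 - 64 ≡ 15; y = λ·(32 - 15) - 5 ≡ 11. → (15, 11)
2P = (15, 11).
Next 3Q:
Repeated addition: build up to 3Q.
2Q: tangent at (20, 36): λ = (3·20² + 41)/(2·36) ≡ 37/29. 29⁻¹ ≡ 3 (mod 43) since 29·3 = 87 ≡ 1, so λ ≡ 37·3 ≡ 25.
  x = λ² - 20 - 20 = 625 - 40 ≡ 26; y = λ·(20 - 26) - 36 ≡ 29. → (26, 29)
3Q: (26, 29) + (20, 36). λ = (36 - 29)/(20 - 26) ≡ 7/37 mod 43. 37⁻¹ ≡ 7 (mod 43), so λ ≡ 6.
  x = λ² - 26 - 20 = 36 - 46 ≡ 33; y = λ·(26 - 33) - 29 ≡ 15. → (33, 15)
3Q = (33, 15).
Finally 2P + 3Q:
(15, 11) + (33, 15). λ = (15 - 11)/(33 - 15) ≡ 4/18 mod 43. 18⁻¹ ≡ 12 (mod 43) since 18·12 = 216 ≡ 1, so λ ≡ 5.
  x = λ² - 15 - 33 = 25 - 48 ≡ 20; y = λ·(15 - 20) - 11 ≡ 7. → (20, 7)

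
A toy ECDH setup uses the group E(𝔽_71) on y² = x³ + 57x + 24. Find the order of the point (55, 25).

11

2P: tangent at (55, 25): λ = (3·55² + 57)/(2·25) ≡ 44/50. 50⁻¹ ≡ 27 (mod 71) since 50·27 = 1350 ≡ 1, so λ ≡ 44·27 ≡ 52.
  x = λ² - 55 - 55 = 2704 - 110 ≡ 38; y = λ·(55 - 38) - 25 ≡ 7. → (38, 7)
3P: (38, 7) + (55, 25). λ = (25 - 7)/(55 - 38) ≡ 18/17 mod 71. 17⁻¹ ≡ 46 (mod 71) since 17·46 = 782 ≡ 1, so λ ≡ 47.
  x = λ² - 38 - 55 = 2209 - 93 ≡ 57; y = λ·(38 - 57) - 7 ≡ 23. → (57, 23)
4P: (57, 23) + (55, 25). λ = (25 - 23)/(55 - 57) ≡ 2/69 mod 71. 69⁻¹ ≡ 35 (mod 71), so λ ≡ 70.
  x = λ² - 57 - 55 = 4900 - 112 ≡ 31; y = λ·(57 - 31) - 23 ≡ 22. → (31, 22)
5P: (31, 22) + (55, 25). λ = (25 - 22)/(55 - 31) ≡ 3/24 mod 71. 24⁻¹ ≡ 3 (mod 71), so λ ≡ 9.
  x = λ² - 31 - 55 = 81 - 86 ≡ 66; y = λ·(31 - 66) - 22 ≡ 18. → (66, 18)
6P: (66, 18) + (55, 25). λ = (25 - 18)/(55 - 66) ≡ 7/60 mod 71. 60⁻¹ ≡ 58 (mod 71), so λ ≡ 51.
  x = λ² - 66 - 55 = 2601 - 121 ≡ 66; y = λ·(66 - 66) - 18 ≡ 53. → (66, 53)
7P: (66, 53) + (55, 25). λ = (25 - 53)/(55 - 66) ≡ 43/60 mod 71. 60⁻¹ ≡ 58 (mod 71), so λ ≡ 9.
  x = λ² - 66 - 55 = 81 - 121 ≡ 31; y = λ·(66 - 31) - 53 ≡ 49. → (31, 49)
8P: (31, 49) + (55, 25). λ = (25 - 49)/(55 - 31) ≡ 47/24 mod 71. 24⁻¹ ≡ 3 (mod 71), so λ ≡ 70.
  x = λ² - 31 - 55 = 4900 - 86 ≡ 57; y = λ·(31 - 57) - 49 ≡ 48. → (57, 48)
9P: (57, 48) + (55, 25). λ = (25 - 48)/(55 - 57) ≡ 48/69 mod 71. 69⁻¹ ≡ 35 (mod 71) since 69·35 = 2415 ≡ 1, so λ ≡ 47.
  x = λ² - 57 - 55 = 2209 - 112 ≡ 38; y = λ·(57 - 38) - 48 ≡ 64. → (38, 64)
10P: (38, 64) + (55, 25). λ = (25 - 64)/(55 - 38) ≡ 32/17 mod 71. 17⁻¹ ≡ 46 (mod 71), so λ ≡ 52.
  x = λ² - 38 - 55 = 2704 - 93 ≡ 55; y = λ·(38 - 55) - 64 ≡ 46. → (55, 46)
11P: (55, 46) + (55, 25): same x and y₁ ≡ -y₂, so the sum is O.
11P = O, so the order is 11.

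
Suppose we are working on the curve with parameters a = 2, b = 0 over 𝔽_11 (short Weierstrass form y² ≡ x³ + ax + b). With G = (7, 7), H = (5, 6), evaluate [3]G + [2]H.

(7, 4)

First 3G:
Repeated addition: build up to 3G.
2G: tangent at (7, 7): λ = (3·7² + 2)/(2·7) ≡ 6/3. 3⁻¹ ≡ 4 (mod 11), so λ ≡ 6·4 ≡ 2.
  x = λ² - 7 - 7 = 4 - 14 ≡ 1; y = λ·(7 - 1) - 7 ≡ 5. → (1, 5)
3G: (1, 5) + (7, 7). λ = (7 - 5)/(7 - 1) ≡ 2/6 mod 11. 6⁻¹ ≡ 2 (mod 11), so λ ≡ 4.
  x = λ² - 1 - 7 = 16 - 8 ≡ 8; y = λ·(1 - 8) - 5 ≡ 0. → (8, 0)
3G = (8, 0).
Next 2H:
Repeated addition: build up to 2H.
2H: tangent at (5, 6): λ = (3·5² + 2)/(2·6) ≡ 0/1. 1⁻¹ ≡ 1 (mod 11), so λ ≡ 0·1 ≡ 0.
  x = λ² - 5 - 5 = 0 - 10 ≡ 1; y = λ·(5 - 1) - 6 ≡ 5. → (1, 5)
2H = (1, 5).
Finally 3G + 2H:
(8, 0) + (1, 5). λ = (5 - 0)/(1 - 8) ≡ 5/4 mod 11. 4⁻¹ ≡ 3 (mod 11), so λ ≡ 4.
  x = λ² - 8 - 1 = 16 - 9 ≡ 7; y = λ·(8 - 7) - 0 ≡ 4. → (7, 4)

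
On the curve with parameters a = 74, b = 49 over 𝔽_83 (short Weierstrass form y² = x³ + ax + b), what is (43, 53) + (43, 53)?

(81, 68)

tangent at (43, 53): λ = (3·43² + 74)/(2·53) ≡ 60/23. 23⁻¹ ≡ 65 (mod 83), so λ ≡ 60·65 ≡ 82.
  x = λ² - 43 - 43 = 6724 - 86 ≡ 81; y = λ·(43 - 81) - 53 ≡ 68. → (81, 68)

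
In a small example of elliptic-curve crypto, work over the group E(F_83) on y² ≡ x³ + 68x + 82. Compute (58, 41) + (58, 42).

O

The two points share x = 58 and their y-coordinates satisfy 41 + 42 ≡ 0 (mod 83), so they are inverses. Their sum is the point at infinity.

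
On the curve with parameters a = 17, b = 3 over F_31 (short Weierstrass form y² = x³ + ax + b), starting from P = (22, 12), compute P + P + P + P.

(17, 11)

Repeated addition: build up to 4P.
2P: tangent at (22, 12): λ = (3·22² + 17)/(2·12) ≡ 12/24. 24⁻¹ ≡ 22 (mod 31) since 24·22 = 528 ≡ 1, so λ ≡ 12·22 ≡ 16.
  x = λ² - 22 - 22 = 256 - 44 ≡ 26; y = λ·(22 - 26) - 12 ≡ 17. → (26, 17)
3P: (26, 17) + (22, 12). λ = (12 - 17)/(22 - 26) ≡ 26/27 mod 31. 27⁻¹ ≡ 23 (mod 31), so λ ≡ 9.
  x = λ² - 26 - 22 = 81 - 48 ≡ 2; y = λ·(26 - 2) - 17 ≡ 13. → (2, 13)
4P: (2, 13) + (22, 12). λ = (12 - 13)/(22 - 2) ≡ 30/20 mod 31. 20⁻¹ ≡ 14 (mod 31), so λ ≡ 17.
  x = λ² - 2 - 22 = 289 - 24 ≡ 17; y = λ·(2 - 17) - 13 ≡ 11. → (17, 11)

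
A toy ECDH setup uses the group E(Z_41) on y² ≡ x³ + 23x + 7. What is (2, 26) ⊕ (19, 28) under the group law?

(2, 26) + (19, 28). λ = (28 - 26)/(19 - 2) ≡ 2/17 mod 41. 17⁻¹ ≡ 29 (mod 41), so λ ≡ 17.
  x = λ² - 2 - 19 = 289 - 21 ≡ 22; y = λ·(2 - 22) - 26 ≡ 3. → (22, 3)

(22, 3)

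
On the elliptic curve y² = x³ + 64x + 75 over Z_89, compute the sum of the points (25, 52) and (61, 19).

(23, 50)

(25, 52) + (61, 19). λ = (19 - 52)/(61 - 25) ≡ 56/36 mod 89. 36⁻¹ ≡ 47 (mod 89), so λ ≡ 51.
  x = λ² - 25 - 61 = 2601 - 86 ≡ 23; y = λ·(25 - 23) - 52 ≡ 50. → (23, 50)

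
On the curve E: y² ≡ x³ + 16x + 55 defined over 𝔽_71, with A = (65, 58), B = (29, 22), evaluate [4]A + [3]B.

First 4A:
Double-and-add on 4 = (100)₂. Start with A = (65, 58) for the leading 1-bit.
double: tangent at (65, 58): λ = (3·65² + 16)/(2·58) ≡ 53/45. 45⁻¹ ≡ 30 (mod 71) since 45·30 = 1350 ≡ 1, so λ ≡ 53·30 ≡ 28.
  x = λ² - 65 - 65 = 784 - 130 ≡ 15; y = λ·(65 - 15) - 58 ≡ 64. → (15, 64)
double: tangent at (15, 64): λ = (3·15² + 16)/(2·64) ≡ 52/57. 57⁻¹ ≡ 5 (mod 71), so λ ≡ 52·5 ≡ 47.
  x = λ² - 15 - 15 = 2209 - 30 ≡ 49; y = λ·(15 - 49) - 64 ≡ 42. → (49, 42)
4A = (49, 42).
Next 3B:
Repeated addition: build up to 3B.
2B: tangent at (29, 22): λ = (3·29² + 16)/(2·22) ≡ 54/44. 44⁻¹ ≡ 21 (mod 71), so λ ≡ 54·21 ≡ 69.
  x = λ² - 29 - 29 = 4761 - 58 ≡ 17; y = λ·(29 - 17) - 22 ≡ 25. → (17, 25)
3B: (17, 25) + (29, 22). λ = (22 - 25)/(29 - 17) ≡ 68/12 mod 71. 12⁻¹ ≡ 6 (mod 71), so λ ≡ 53.
  x = λ² - 17 - 29 = 2809 - 46 ≡ 65; y = λ·(17 - 65) - 25 ≡ 58. → (65, 58)
3B = (65, 58).
Finally 4A + 3B:
(49, 42) + (65, 58). λ = (58 - 42)/(65 - 49) ≡ 16/16 mod 71. 16⁻¹ ≡ 40 (mod 71), so λ ≡ 1.
  x = λ² - 49 - 65 = 1 - 114 ≡ 29; y = λ·(49 - 29) - 42 ≡ 49. → (29, 49)

(29, 49)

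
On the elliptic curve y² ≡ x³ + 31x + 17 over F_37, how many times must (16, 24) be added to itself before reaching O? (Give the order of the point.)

8

2P: tangent at (16, 24): λ = (3·16² + 31)/(2·24) ≡ 22/11. 11⁻¹ ≡ 27 (mod 37), so λ ≡ 22·27 ≡ 2.
  x = λ² - 16 - 16 = 4 - 32 ≡ 9; y = λ·(16 - 9) - 24 ≡ 27. → (9, 27)
3P: (9, 27) + (16, 24). λ = (24 - 27)/(16 - 9) ≡ 34/7 mod 37. 7⁻¹ ≡ 16 (mod 37) since 7·16 = 112 ≡ 1, so λ ≡ 26.
  x = λ² - 9 - 16 = 676 - 25 ≡ 22; y = λ·(9 - 22) - 27 ≡ 5. → (22, 5)
4P: (22, 5) + (16, 24). λ = (24 - 5)/(16 - 22) ≡ 19/31 mod 37. 31⁻¹ ≡ 6 (mod 37) since 31·6 = 186 ≡ 1, so λ ≡ 3.
  x = λ² - 22 - 16 = 9 - 38 ≡ 8; y = λ·(22 - 8) - 5 ≡ 0. → (8, 0)
5P: (8, 0) + (16, 24). λ = (24 - 0)/(16 - 8) ≡ 24/8 mod 37. 8⁻¹ ≡ 14 (mod 37), so λ ≡ 3.
  x = λ² - 8 - 16 = 9 - 24 ≡ 22; y = λ·(8 - 22) - 0 ≡ 32. → (22, 32)
6P: (22, 32) + (16, 24). λ = (24 - 32)/(16 - 22) ≡ 29/31 mod 37. 31⁻¹ ≡ 6 (mod 37), so λ ≡ 26.
  x = λ² - 22 - 16 = 676 - 38 ≡ 9; y = λ·(22 - 9) - 32 ≡ 10. → (9, 10)
7P: (9, 10) + (16, 24). λ = (24 - 10)/(16 - 9) ≡ 14/7 mod 37. 7⁻¹ ≡ 16 (mod 37) since 7·16 = 112 ≡ 1, so λ ≡ 2.
  x = λ² - 9 - 16 = 4 - 25 ≡ 16; y = λ·(9 - 16) - 10 ≡ 13. → (16, 13)
8P: (16, 13) + (16, 24): same x and y₁ ≡ -y₂, so the sum is O.
8P = O, so the order is 8.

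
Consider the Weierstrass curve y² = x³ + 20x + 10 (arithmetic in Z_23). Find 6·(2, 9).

Write G = (2, 9).
Double-and-add on 6 = (110)₂. Start with G = (2, 9) for the leading 1-bit.
double: tangent at (2, 9): λ = (3·2² + 20)/(2·9) ≡ 9/18. 18⁻¹ ≡ 9 (mod 23) since 18·9 = 162 ≡ 1, so λ ≡ 9·9 ≡ 12.
  x = λ² - 2 - 2 = 144 - 4 ≡ 2; y = λ·(2 - 2) - 9 ≡ 14. → (2, 14)
add G: (2, 14) + (2, 9): same x and y₁ ≡ -y₂, so the sum is the point at infinity.
double: the point at infinity + the point at infinity = the point at infinity (identity).

O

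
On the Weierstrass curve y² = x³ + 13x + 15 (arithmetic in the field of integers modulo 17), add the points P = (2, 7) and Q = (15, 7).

(0, 10)

(2, 7) + (15, 7). λ = (7 - 7)/(15 - 2) ≡ 0/13 mod 17. 13⁻¹ ≡ 4 (mod 17), so λ ≡ 0.
  x = λ² - 2 - 15 = 0 - 17 ≡ 0; y = λ·(2 - 0) - 7 ≡ 10. → (0, 10)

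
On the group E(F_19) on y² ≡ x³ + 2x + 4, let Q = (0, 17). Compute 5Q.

Repeated addition: build up to 5Q.
2Q: tangent at (0, 17): λ = (3·0² + 2)/(2·17) ≡ 2/15. 15⁻¹ ≡ 14 (mod 19) since 15·14 = 210 ≡ 1, so λ ≡ 2·14 ≡ 9.
  x = λ² - 0 - 0 = 81 - 0 ≡ 5; y = λ·(0 - 5) - 17 ≡ 14. → (5, 14)
3Q: (5, 14) + (0, 17). λ = (17 - 14)/(0 - 5) ≡ 3/14 mod 19. 14⁻¹ ≡ 15 (mod 19), so λ ≡ 7.
  x = λ² - 5 - 0 = 49 - 5 ≡ 6; y = λ·(5 - 6) - 14 ≡ 17. → (6, 17)
4Q: (6, 17) + (0, 17). λ = (17 - 17)/(0 - 6) ≡ 0/13 mod 19. 13⁻¹ ≡ 3 (mod 19) since 13·3 = 39 ≡ 1, so λ ≡ 0.
  x = λ² - 6 - 0 = 0 - 6 ≡ 13; y = λ·(6 - 13) - 17 ≡ 2. → (13, 2)
5Q: (13, 2) + (0, 17). λ = (17 - 2)/(0 - 13) ≡ 15/6 mod 19. 6⁻¹ ≡ 16 (mod 19) since 6·16 = 96 ≡ 1, so λ ≡ 12.
  x = λ² - 13 - 0 = 144 - 13 ≡ 17; y = λ·(13 - 17) - 2 ≡ 7. → (17, 7)

(17, 7)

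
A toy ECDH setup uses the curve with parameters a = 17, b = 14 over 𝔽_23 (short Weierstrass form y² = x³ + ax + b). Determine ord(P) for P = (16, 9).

2P: tangent at (16, 9): λ = (3·16² + 17)/(2·9) ≡ 3/18. 18⁻¹ ≡ 9 (mod 23), so λ ≡ 3·9 ≡ 4.
  x = λ² - 16 - 16 = 16 - 32 ≡ 7; y = λ·(16 - 7) - 9 ≡ 4. → (7, 4)
3P: (7, 4) + (16, 9). λ = (9 - 4)/(16 - 7) ≡ 5/9 mod 23. 9⁻¹ ≡ 18 (mod 23), so λ ≡ 21.
  x = λ² - 7 - 16 = 441 - 23 ≡ 4; y = λ·(7 - 4) - 4 ≡ 13. → (4, 13)
4P: (4, 13) + (16, 9). λ = (9 - 13)/(16 - 4) ≡ 19/12 mod 23. 12⁻¹ ≡ 2 (mod 23), so λ ≡ 15.
  x = λ² - 4 - 16 = 225 - 20 ≡ 21; y = λ·(4 - 21) - 13 ≡ 8. → (21, 8)
5P: (21, 8) + (16, 9). λ = (9 - 8)/(16 - 21) ≡ 1/18 mod 23. 18⁻¹ ≡ 9 (mod 23) since 18·9 = 162 ≡ 1, so λ ≡ 9.
  x = λ² - 21 - 16 = 81 - 37 ≡ 21; y = λ·(21 - 21) - 8 ≡ 15. → (21, 15)
6P: (21, 15) + (16, 9). λ = (9 - 15)/(16 - 21) ≡ 17/18 mod 23. 18⁻¹ ≡ 9 (mod 23), so λ ≡ 15.
  x = λ² - 21 - 16 = 225 - 37 ≡ 4; y = λ·(21 - 4) - 15 ≡ 10. → (4, 10)
7P: (4, 10) + (16, 9). λ = (9 - 10)/(16 - 4) ≡ 22/12 mod 23. 12⁻¹ ≡ 2 (mod 23), so λ ≡ 21.
  x = λ² - 4 - 16 = 441 - 20 ≡ 7; y = λ·(4 - 7) - 10 ≡ 19. → (7, 19)
8P: (7, 19) + (16, 9). λ = (9 - 19)/(16 - 7) ≡ 13/9 mod 23. 9⁻¹ ≡ 18 (mod 23), so λ ≡ 4.
  x = λ² - 7 - 16 = 16 - 23 ≡ 16; y = λ·(7 - 16) - 19 ≡ 14. → (16, 14)
9P: (16, 14) + (16, 9): same x and y₁ ≡ -y₂, so the sum is O.
9P = O, so the order is 9.

9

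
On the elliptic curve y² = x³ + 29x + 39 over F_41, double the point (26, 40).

(32, 22)

tangent at (26, 40): λ = (3·26² + 29)/(2·40) ≡ 7/39. 39⁻¹ ≡ 20 (mod 41) since 39·20 = 780 ≡ 1, so λ ≡ 7·20 ≡ 17.
  x = λ² - 26 - 26 = 289 - 52 ≡ 32; y = λ·(26 - 32) - 40 ≡ 22. → (32, 22)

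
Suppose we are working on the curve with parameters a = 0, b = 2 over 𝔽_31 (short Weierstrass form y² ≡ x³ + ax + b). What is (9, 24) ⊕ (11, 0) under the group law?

(9, 24) + (11, 0). λ = (0 - 24)/(11 - 9) ≡ 7/2 mod 31. 2⁻¹ ≡ 16 (mod 31), so λ ≡ 19.
  x = λ² - 9 - 11 = 361 - 20 ≡ 0; y = λ·(9 - 0) - 24 ≡ 23. → (0, 23)

(0, 23)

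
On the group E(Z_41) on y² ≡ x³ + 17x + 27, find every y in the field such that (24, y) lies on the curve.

14, 27

x³ + 17x + 27 = 14259 ≡ 32 (mod 41).
Square roots of 32 mod 41: 14 and 27 (since 14² = 196 ≡ 32).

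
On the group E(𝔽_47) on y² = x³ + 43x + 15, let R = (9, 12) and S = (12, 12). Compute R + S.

(26, 35)

(9, 12) + (12, 12). λ = (12 - 12)/(12 - 9) ≡ 0/3 mod 47. 3⁻¹ ≡ 16 (mod 47), so λ ≡ 0.
  x = λ² - 9 - 12 = 0 - 21 ≡ 26; y = λ·(9 - 26) - 12 ≡ 35. → (26, 35)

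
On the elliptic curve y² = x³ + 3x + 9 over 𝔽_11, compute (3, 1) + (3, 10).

The two points share x = 3 and their y-coordinates satisfy 1 + 10 ≡ 0 (mod 11), so they are inverses. Their sum is the point at infinity.

O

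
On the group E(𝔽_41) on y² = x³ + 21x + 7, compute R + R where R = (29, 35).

tangent at (29, 35): λ = (3·29² + 21)/(2·35) ≡ 2/29. 29⁻¹ ≡ 17 (mod 41), so λ ≡ 2·17 ≡ 34.
  x = λ² - 29 - 29 = 1156 - 58 ≡ 32; y = λ·(29 - 32) - 35 ≡ 27. → (32, 27)

(32, 27)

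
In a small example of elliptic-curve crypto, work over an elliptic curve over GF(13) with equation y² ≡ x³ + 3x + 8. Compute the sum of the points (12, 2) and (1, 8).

(9, 7)

(12, 2) + (1, 8). λ = (8 - 2)/(1 - 12) ≡ 6/2 mod 13. 2⁻¹ ≡ 7 (mod 13), so λ ≡ 3.
  x = λ² - 12 - 1 = 9 - 13 ≡ 9; y = λ·(12 - 9) - 2 ≡ 7. → (9, 7)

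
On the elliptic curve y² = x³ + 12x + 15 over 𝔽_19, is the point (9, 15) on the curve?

y² = 15² ≡ 16; x³ + 12x + 15 = 852 ≡ 16 (mod 19). 16 = 16.

yes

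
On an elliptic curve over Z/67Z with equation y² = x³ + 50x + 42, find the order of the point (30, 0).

2

2P: (30, 0) + (30, 0): same x and y₁ ≡ -y₂, so the sum is O.
2P = O, so the order is 2.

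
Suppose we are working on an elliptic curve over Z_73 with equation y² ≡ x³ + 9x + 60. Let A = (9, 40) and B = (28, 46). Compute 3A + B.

(63, 24)

First 3A:
Repeated addition: build up to 3A.
2A: tangent at (9, 40): λ = (3·9² + 9)/(2·40) ≡ 33/7. 7⁻¹ ≡ 21 (mod 73) since 7·21 = 147 ≡ 1, so λ ≡ 33·21 ≡ 36.
  x = λ² - 9 - 9 = 1296 - 18 ≡ 37; y = λ·(9 - 37) - 40 ≡ 47. → (37, 47)
3A: (37, 47) + (9, 40). λ = (40 - 47)/(9 - 37) ≡ 66/45 mod 73. 45⁻¹ ≡ 13 (mod 73), so λ ≡ 55.
  x = λ² - 37 - 9 = 3025 - 46 ≡ 59; y = λ·(37 - 59) - 47 ≡ 57. → (59, 57)
3A = (59, 57).
Finally 3A + B:
(59, 57) + (28, 46). λ = (46 - 57)/(28 - 59) ≡ 62/42 mod 73. 42⁻¹ ≡ 40 (mod 73), so λ ≡ 71.
  x = λ² - 59 - 28 = 5041 - 87 ≡ 63; y = λ·(59 - 63) - 57 ≡ 24. → (63, 24)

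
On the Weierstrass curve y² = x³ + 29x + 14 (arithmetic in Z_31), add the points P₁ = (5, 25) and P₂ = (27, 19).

(27, 12)

(5, 25) + (27, 19). λ = (19 - 25)/(27 - 5) ≡ 25/22 mod 31. 22⁻¹ ≡ 24 (mod 31), so λ ≡ 11.
  x = λ² - 5 - 27 = 121 - 32 ≡ 27; y = λ·(5 - 27) - 25 ≡ 12. → (27, 12)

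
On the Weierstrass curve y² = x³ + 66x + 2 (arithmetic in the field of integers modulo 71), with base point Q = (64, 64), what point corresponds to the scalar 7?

(44, 60)

Repeated addition: build up to 7Q.
2Q: tangent at (64, 64): λ = (3·64² + 66)/(2·64) ≡ 0/57. 57⁻¹ ≡ 5 (mod 71), so λ ≡ 0·5 ≡ 0.
  x = λ² - 64 - 64 = 0 - 128 ≡ 14; y = λ·(64 - 14) - 64 ≡ 7. → (14, 7)
3Q: (14, 7) + (64, 64). λ = (64 - 7)/(64 - 14) ≡ 57/50 mod 71. 50⁻¹ ≡ 27 (mod 71) since 50·27 = 1350 ≡ 1, so λ ≡ 48.
  x = λ² - 14 - 64 = 2304 - 78 ≡ 25; y = λ·(14 - 25) - 7 ≡ 33. → (25, 33)
4Q: (25, 33) + (64, 64). λ = (64 - 33)/(64 - 25) ≡ 31/39 mod 71. 39⁻¹ ≡ 51 (mod 71), so λ ≡ 19.
  x = λ² - 25 - 64 = 361 - 89 ≡ 59; y = λ·(25 - 59) - 33 ≡ 31. → (59, 31)
5Q: (59, 31) + (64, 64). λ = (64 - 31)/(64 - 59) ≡ 33/5 mod 71. 5⁻¹ ≡ 57 (mod 71) since 5·57 = 285 ≡ 1, so λ ≡ 35.
  x = λ² - 59 - 64 = 1225 - 123 ≡ 37; y = λ·(59 - 37) - 31 ≡ 29. → (37, 29)
6Q: (37, 29) + (64, 64). λ = (64 - 29)/(64 - 37) ≡ 35/27 mod 71. 27⁻¹ ≡ 50 (mod 71) since 27·50 = 1350 ≡ 1, so λ ≡ 46.
  x = λ² - 37 - 64 = 2116 - 101 ≡ 27; y = λ·(37 - 27) - 29 ≡ 5. → (27, 5)
7Q: (27, 5) + (64, 64). λ = (64 - 5)/(64 - 27) ≡ 59/37 mod 71. 37⁻¹ ≡ 48 (mod 71) since 37·48 = 1776 ≡ 1, so λ ≡ 63.
  x = λ² - 27 - 64 = 3969 - 91 ≡ 44; y = λ·(27 - 44) - 5 ≡ 60. → (44, 60)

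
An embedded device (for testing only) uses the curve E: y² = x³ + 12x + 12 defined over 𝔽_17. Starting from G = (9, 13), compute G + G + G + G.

Repeated addition: build up to 4G.
2G: tangent at (9, 13): λ = (3·9² + 12)/(2·13) ≡ 0/9. 9⁻¹ ≡ 2 (mod 17) since 9·2 = 18 ≡ 1, so λ ≡ 0·2 ≡ 0.
  x = λ² - 9 - 9 = 0 - 18 ≡ 16; y = λ·(9 - 16) - 13 ≡ 4. → (16, 4)
3G: (16, 4) + (9, 13). λ = (13 - 4)/(9 - 16) ≡ 9/10 mod 17. 10⁻¹ ≡ 12 (mod 17), so λ ≡ 6.
  x = λ² - 16 - 9 = 36 - 25 ≡ 11; y = λ·(16 - 11) - 4 ≡ 9. → (11, 9)
4G: (11, 9) + (9, 13). λ = (13 - 9)/(9 - 11) ≡ 4/15 mod 17. 15⁻¹ ≡ 8 (mod 17) since 15·8 = 120 ≡ 1, so λ ≡ 15.
  x = λ² - 11 - 9 = 225 - 20 ≡ 1; y = λ·(11 - 1) - 9 ≡ 5. → (1, 5)

(1, 5)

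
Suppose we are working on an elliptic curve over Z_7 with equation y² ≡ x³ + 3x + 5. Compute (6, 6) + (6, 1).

O

The two points share x = 6 and their y-coordinates satisfy 6 + 1 ≡ 0 (mod 7), so they are inverses. Their sum is O.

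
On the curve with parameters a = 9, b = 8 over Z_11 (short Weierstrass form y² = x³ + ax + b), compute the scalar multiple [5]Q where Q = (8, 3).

Repeated addition: build up to 5Q.
2Q: tangent at (8, 3): λ = (3·8² + 9)/(2·3) ≡ 3/6. 6⁻¹ ≡ 2 (mod 11), so λ ≡ 3·2 ≡ 6.
  x = λ² - 8 - 8 = 36 - 16 ≡ 9; y = λ·(8 - 9) - 3 ≡ 2. → (9, 2)
3Q: (9, 2) + (8, 3). λ = (3 - 2)/(8 - 9) ≡ 1/10 mod 11. 10⁻¹ ≡ 10 (mod 11) since 10·10 = 100 ≡ 1, so λ ≡ 10.
  x = λ² - 9 - 8 = 100 - 17 ≡ 6; y = λ·(9 - 6) - 2 ≡ 6. → (6, 6)
4Q: (6, 6) + (8, 3). λ = (3 - 6)/(8 - 6) ≡ 8/2 mod 11. 2⁻¹ ≡ 6 (mod 11) since 2·6 = 12 ≡ 1, so λ ≡ 4.
  x = λ² - 6 - 8 = 16 - 14 ≡ 2; y = λ·(6 - 2) - 6 ≡ 10. → (2, 10)
5Q: (2, 10) + (8, 3). λ = (3 - 10)/(8 - 2) ≡ 4/6 mod 11. 6⁻¹ ≡ 2 (mod 11), so λ ≡ 8.
  x = λ² - 2 - 8 = 64 - 10 ≡ 10; y = λ·(2 - 10) - 10 ≡ 3. → (10, 3)

(10, 3)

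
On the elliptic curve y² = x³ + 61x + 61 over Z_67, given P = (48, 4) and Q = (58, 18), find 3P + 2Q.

(19, 46)

First 3P:
Repeated addition: build up to 3P.
2P: tangent at (48, 4): λ = (3·48² + 61)/(2·4) ≡ 5/8. 8⁻¹ ≡ 42 (mod 67) since 8·42 = 336 ≡ 1, so λ ≡ 5·42 ≡ 9.
  x = λ² - 48 - 48 = 81 - 96 ≡ 52; y = λ·(48 - 52) - 4 ≡ 27. → (52, 27)
3P: (52, 27) + (48, 4). λ = (4 - 27)/(48 - 52) ≡ 44/63 mod 67. 63⁻¹ ≡ 50 (mod 67) since 63·50 = 3150 ≡ 1, so λ ≡ 56.
  x = λ² - 52 - 48 = 3136 - 100 ≡ 21; y = λ·(52 - 21) - 27 ≡ 34. → (21, 34)
3P = (21, 34).
Next 2Q:
Repeated addition: build up to 2Q.
2Q: tangent at (58, 18): λ = (3·58² + 61)/(2·18) ≡ 36/36. 36⁻¹ ≡ 54 (mod 67), so λ ≡ 36·54 ≡ 1.
  x = λ² - 58 - 58 = 1 - 116 ≡ 19; y = λ·(58 - 19) - 18 ≡ 21. → (19, 21)
2Q = (19, 21).
Finally 3P + 2Q:
(21, 34) + (19, 21). λ = (21 - 34)/(19 - 21) ≡ 54/65 mod 67. 65⁻¹ ≡ 33 (mod 67), so λ ≡ 40.
  x = λ² - 21 - 19 = 1600 - 40 ≡ 19; y = λ·(21 - 19) - 34 ≡ 46. → (19, 46)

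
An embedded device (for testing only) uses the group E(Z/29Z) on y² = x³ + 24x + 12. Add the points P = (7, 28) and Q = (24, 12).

(3, 16)

(7, 28) + (24, 12). λ = (12 - 28)/(24 - 7) ≡ 13/17 mod 29. 17⁻¹ ≡ 12 (mod 29), so λ ≡ 11.
  x = λ² - 7 - 24 = 121 - 31 ≡ 3; y = λ·(7 - 3) - 28 ≡ 16. → (3, 16)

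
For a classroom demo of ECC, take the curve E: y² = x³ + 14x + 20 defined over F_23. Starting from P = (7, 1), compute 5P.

(7, 22)

Double-and-add on 5 = (101)₂. Start with P = (7, 1) for the leading 1-bit.
double: tangent at (7, 1): λ = (3·7² + 14)/(2·1) ≡ 0/2. 2⁻¹ ≡ 12 (mod 23), so λ ≡ 0·12 ≡ 0.
  x = λ² - 7 - 7 = 0 - 14 ≡ 9; y = λ·(7 - 9) - 1 ≡ 22. → (9, 22)
double: tangent at (9, 22): λ = (3·9² + 14)/(2·22) ≡ 4/21. 21⁻¹ ≡ 11 (mod 23), so λ ≡ 4·11 ≡ 21.
  x = λ² - 9 - 9 = 441 - 18 ≡ 9; y = λ·(9 - 9) - 22 ≡ 1. → (9, 1)
add P: (9, 1) + (7, 1). λ = (1 - 1)/(7 - 9) ≡ 0/21 mod 23. 21⁻¹ ≡ 11 (mod 23) since 21·11 = 231 ≡ 1, so λ ≡ 0.
  x = λ² - 9 - 7 = 0 - 16 ≡ 7; y = λ·(9 - 7) - 1 ≡ 22. → (7, 22)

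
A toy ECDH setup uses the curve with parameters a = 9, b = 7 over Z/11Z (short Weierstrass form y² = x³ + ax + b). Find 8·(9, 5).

Write Q = (9, 5).
Double-and-add on 8 = (1000)₂. Start with Q = (9, 5) for the leading 1-bit.
double: tangent at (9, 5): λ = (3·9² + 9)/(2·5) ≡ 10/10. 10⁻¹ ≡ 10 (mod 11), so λ ≡ 10·10 ≡ 1.
  x = λ² - 9 - 9 = 1 - 18 ≡ 5; y = λ·(9 - 5) - 5 ≡ 10. → (5, 10)
double: tangent at (5, 10): λ = (3·5² + 9)/(2·10) ≡ 7/9. 9⁻¹ ≡ 5 (mod 11) since 9·5 = 45 ≡ 1, so λ ≡ 7·5 ≡ 2.
  x = λ² - 5 - 5 = 4 - 10 ≡ 5; y = λ·(5 - 5) - 10 ≡ 1. → (5, 1)
double: tangent at (5, 1): λ = (3·5² + 9)/(2·1) ≡ 7/2. 2⁻¹ ≡ 6 (mod 11), so λ ≡ 7·6 ≡ 9.
  x = λ² - 5 - 5 = 81 - 10 ≡ 5; y = λ·(5 - 5) - 1 ≡ 10. → (5, 10)

(5, 10)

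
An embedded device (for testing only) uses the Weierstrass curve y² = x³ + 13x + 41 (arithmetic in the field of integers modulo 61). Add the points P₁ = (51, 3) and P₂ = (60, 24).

(51, 3) + (60, 24). λ = (24 - 3)/(60 - 51) ≡ 21/9 mod 61. 9⁻¹ ≡ 34 (mod 61) since 9·34 = 306 ≡ 1, so λ ≡ 43.
  x = λ² - 51 - 60 = 1849 - 111 ≡ 30; y = λ·(51 - 30) - 3 ≡ 46. → (30, 46)

(30, 46)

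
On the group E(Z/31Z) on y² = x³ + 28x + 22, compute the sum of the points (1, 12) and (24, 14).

(1, 12) + (24, 14). λ = (14 - 12)/(24 - 1) ≡ 2/23 mod 31. 23⁻¹ ≡ 27 (mod 31), so λ ≡ 23.
  x = λ² - 1 - 24 = 529 - 25 ≡ 8; y = λ·(1 - 8) - 12 ≡ 13. → (8, 13)

(8, 13)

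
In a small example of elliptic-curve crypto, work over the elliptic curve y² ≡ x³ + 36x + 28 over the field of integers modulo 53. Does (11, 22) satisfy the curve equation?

no

y² = 22² ≡ 7; x³ + 36x + 28 = 1755 ≡ 6 (mod 53). 7 ≠ 6.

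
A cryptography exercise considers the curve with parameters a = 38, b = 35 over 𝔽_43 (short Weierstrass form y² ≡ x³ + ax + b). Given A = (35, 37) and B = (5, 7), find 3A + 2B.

First 3A:
Repeated addition: build up to 3A.
2A: tangent at (35, 37): λ = (3·35² + 38)/(2·37) ≡ 15/31. 31⁻¹ ≡ 25 (mod 43), so λ ≡ 15·25 ≡ 31.
  x = λ² - 35 - 35 = 961 - 70 ≡ 31; y = λ·(35 - 31) - 37 ≡ 1. → (31, 1)
3A: (31, 1) + (35, 37). λ = (37 - 1)/(35 - 31) ≡ 36/4 mod 43. 4⁻¹ ≡ 11 (mod 43) since 4·11 = 44 ≡ 1, so λ ≡ 9.
  x = λ² - 31 - 35 = 81 - 66 ≡ 15; y = λ·(31 - 15) - 1 ≡ 14. → (15, 14)
3A = (15, 14).
Next 2B:
Repeated addition: build up to 2B.
2B: tangent at (5, 7): λ = (3·5² + 38)/(2·7) ≡ 27/14. 14⁻¹ ≡ 40 (mod 43), so λ ≡ 27·40 ≡ 5.
  x = λ² - 5 - 5 = 25 - 10 ≡ 15; y = λ·(5 - 15) - 7 ≡ 29. → (15, 29)
2B = (15, 29).
Finally 3A + 2B:
(15, 14) + (15, 29): same x and y₁ ≡ -y₂, so the sum is 𝒪.

O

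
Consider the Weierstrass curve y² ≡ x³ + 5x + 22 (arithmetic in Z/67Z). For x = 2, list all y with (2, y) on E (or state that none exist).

x³ + 5x + 22 = 40 ≡ 40 (mod 67).
Square roots of 40 mod 67: 24 and 43 (since 24² = 576 ≡ 40).

24, 43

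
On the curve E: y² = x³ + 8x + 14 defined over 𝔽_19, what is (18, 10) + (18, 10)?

tangent at (18, 10): λ = (3·18² + 8)/(2·10) ≡ 11/1. 1⁻¹ ≡ 1 (mod 19), so λ ≡ 11·1 ≡ 11.
  x = λ² - 18 - 18 = 121 - 36 ≡ 9; y = λ·(18 - 9) - 10 ≡ 13. → (9, 13)

(9, 13)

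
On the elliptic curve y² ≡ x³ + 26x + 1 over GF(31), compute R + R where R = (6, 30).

(13, 5)

tangent at (6, 30): λ = (3·6² + 26)/(2·30) ≡ 10/29. 29⁻¹ ≡ 15 (mod 31), so λ ≡ 10·15 ≡ 26.
  x = λ² - 6 - 6 = 676 - 12 ≡ 13; y = λ·(6 - 13) - 30 ≡ 5. → (13, 5)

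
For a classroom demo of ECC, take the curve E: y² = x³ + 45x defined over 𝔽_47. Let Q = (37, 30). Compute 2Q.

tangent at (37, 30): λ = (3·37² + 45)/(2·30) ≡ 16/13. 13⁻¹ ≡ 29 (mod 47) since 13·29 = 377 ≡ 1, so λ ≡ 16·29 ≡ 41.
  x = λ² - 37 - 37 = 1681 - 74 ≡ 9; y = λ·(37 - 9) - 30 ≡ 37. → (9, 37)

(9, 37)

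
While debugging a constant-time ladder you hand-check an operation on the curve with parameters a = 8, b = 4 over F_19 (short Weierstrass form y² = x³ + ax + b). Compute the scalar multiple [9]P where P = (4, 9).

(7, 2)

Double-and-add on 9 = (1001)₂. Start with P = (4, 9) for the leading 1-bit.
double: tangent at (4, 9): λ = (3·4² + 8)/(2·9) ≡ 18/18. 18⁻¹ ≡ 18 (mod 19) since 18·18 = 324 ≡ 1, so λ ≡ 18·18 ≡ 1.
  x = λ² - 4 - 4 = 1 - 8 ≡ 12; y = λ·(4 - 12) - 9 ≡ 2. → (12, 2)
double: tangent at (12, 2): λ = (3·12² + 8)/(2·2) ≡ 3/4. 4⁻¹ ≡ 5 (mod 19), so λ ≡ 3·5 ≡ 15.
  x = λ² - 12 - 12 = 225 - 24 ≡ 11; y = λ·(12 - 11) - 2 ≡ 13. → (11, 13)
double: tangent at (11, 13): λ = (3·11² + 8)/(2·13) ≡ 10/7. 7⁻¹ ≡ 11 (mod 19), so λ ≡ 10·11 ≡ 15.
  x = λ² - 11 - 11 = 225 - 22 ≡ 13; y = λ·(11 - 13) - 13 ≡ 14. → (13, 14)
add P: (13, 14) + (4, 9). λ = (9 - 14)/(4 - 13) ≡ 14/10 mod 19. 10⁻¹ ≡ 2 (mod 19) since 10·2 = 20 ≡ 1, so λ ≡ 9.
  x = λ² - 13 - 4 = 81 - 17 ≡ 7; y = λ·(13 - 7) - 14 ≡ 2. → (7, 2)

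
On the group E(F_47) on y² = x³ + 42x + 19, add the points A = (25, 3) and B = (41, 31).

(34, 40)

(25, 3) + (41, 31). λ = (31 - 3)/(41 - 25) ≡ 28/16 mod 47. 16⁻¹ ≡ 3 (mod 47), so λ ≡ 37.
  x = λ² - 25 - 41 = 1369 - 66 ≡ 34; y = λ·(25 - 34) - 3 ≡ 40. → (34, 40)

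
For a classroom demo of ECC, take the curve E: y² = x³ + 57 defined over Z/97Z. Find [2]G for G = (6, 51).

tangent at (6, 51): λ = (3·6² + 0)/(2·51) ≡ 11/5. 5⁻¹ ≡ 39 (mod 97), so λ ≡ 11·39 ≡ 41.
  x = λ² - 6 - 6 = 1681 - 12 ≡ 20; y = λ·(6 - 20) - 51 ≡ 54. → (20, 54)

(20, 54)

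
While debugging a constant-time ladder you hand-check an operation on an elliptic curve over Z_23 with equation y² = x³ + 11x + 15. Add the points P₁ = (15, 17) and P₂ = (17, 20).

(15, 17) + (17, 20). λ = (20 - 17)/(17 - 15) ≡ 3/2 mod 23. 2⁻¹ ≡ 12 (mod 23), so λ ≡ 13.
  x = λ² - 15 - 17 = 169 - 32 ≡ 22; y = λ·(15 - 22) - 17 ≡ 7. → (22, 7)

(22, 7)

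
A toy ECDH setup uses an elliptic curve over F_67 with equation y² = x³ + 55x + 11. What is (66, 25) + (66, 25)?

(25, 44)

tangent at (66, 25): λ = (3·66² + 55)/(2·25) ≡ 58/50. 50⁻¹ ≡ 63 (mod 67), so λ ≡ 58·63 ≡ 36.
  x = λ² - 66 - 66 = 1296 - 132 ≡ 25; y = λ·(66 - 25) - 25 ≡ 44. → (25, 44)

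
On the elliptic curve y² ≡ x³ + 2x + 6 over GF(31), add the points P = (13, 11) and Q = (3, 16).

(23, 25)

(13, 11) + (3, 16). λ = (16 - 11)/(3 - 13) ≡ 5/21 mod 31. 21⁻¹ ≡ 3 (mod 31), so λ ≡ 15.
  x = λ² - 13 - 3 = 225 - 16 ≡ 23; y = λ·(13 - 23) - 11 ≡ 25. → (23, 25)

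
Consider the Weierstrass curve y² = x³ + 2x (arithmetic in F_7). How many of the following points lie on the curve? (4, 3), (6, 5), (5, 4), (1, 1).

3

(4, 3): 3² ≡ 2, rhs ≡ 2 → on.
(6, 5): 5² ≡ 4, rhs ≡ 4 → on.
(5, 4): 4² ≡ 2, rhs ≡ 2 → on.
(1, 1): 1² ≡ 1, rhs ≡ 3 → off.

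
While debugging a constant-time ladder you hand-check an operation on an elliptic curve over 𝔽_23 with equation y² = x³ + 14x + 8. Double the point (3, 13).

(7, 9)

tangent at (3, 13): λ = (3·3² + 14)/(2·13) ≡ 18/3. 3⁻¹ ≡ 8 (mod 23), so λ ≡ 18·8 ≡ 6.
  x = λ² - 3 - 3 = 36 - 6 ≡ 7; y = λ·(3 - 7) - 13 ≡ 9. → (7, 9)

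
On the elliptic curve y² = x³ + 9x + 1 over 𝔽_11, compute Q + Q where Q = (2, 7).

tangent at (2, 7): λ = (3·2² + 9)/(2·7) ≡ 10/3. 3⁻¹ ≡ 4 (mod 11), so λ ≡ 10·4 ≡ 7.
  x = λ² - 2 - 2 = 49 - 4 ≡ 1; y = λ·(2 - 1) - 7 ≡ 0. → (1, 0)

(1, 0)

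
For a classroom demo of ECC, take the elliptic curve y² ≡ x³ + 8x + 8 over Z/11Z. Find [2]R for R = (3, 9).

(8, 10)

tangent at (3, 9): λ = (3·3² + 8)/(2·9) ≡ 2/7. 7⁻¹ ≡ 8 (mod 11) since 7·8 = 56 ≡ 1, so λ ≡ 2·8 ≡ 5.
  x = λ² - 3 - 3 = 25 - 6 ≡ 8; y = λ·(3 - 8) - 9 ≡ 10. → (8, 10)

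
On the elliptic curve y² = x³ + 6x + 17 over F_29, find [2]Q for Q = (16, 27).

tangent at (16, 27): λ = (3·16² + 6)/(2·27) ≡ 20/25. 25⁻¹ ≡ 7 (mod 29), so λ ≡ 20·7 ≡ 24.
  x = λ² - 16 - 16 = 576 - 32 ≡ 22; y = λ·(16 - 22) - 27 ≡ 3. → (22, 3)

(22, 3)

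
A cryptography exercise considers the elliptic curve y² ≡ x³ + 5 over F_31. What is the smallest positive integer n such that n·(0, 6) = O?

3

2P: tangent at (0, 6): λ = (3·0² + 0)/(2·6) ≡ 0/12. 12⁻¹ ≡ 13 (mod 31) since 12·13 = 156 ≡ 1, so λ ≡ 0·13 ≡ 0.
  x = λ² - 0 - 0 = 0 - 0 ≡ 0; y = λ·(0 - 0) - 6 ≡ 25. → (0, 25)
3P: (0, 25) + (0, 6): same x and y₁ ≡ -y₂, so the sum is O.
3P = O, so the order is 3.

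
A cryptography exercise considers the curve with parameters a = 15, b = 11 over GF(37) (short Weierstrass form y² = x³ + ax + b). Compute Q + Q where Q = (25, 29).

(21, 35)

tangent at (25, 29): λ = (3·25² + 15)/(2·29) ≡ 3/21. 21⁻¹ ≡ 30 (mod 37), so λ ≡ 3·30 ≡ 16.
  x = λ² - 25 - 25 = 256 - 50 ≡ 21; y = λ·(25 - 21) - 29 ≡ 35. → (21, 35)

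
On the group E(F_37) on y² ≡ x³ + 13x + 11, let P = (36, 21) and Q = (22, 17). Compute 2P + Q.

First 2P:
Repeated addition: build up to 2P.
2P: tangent at (36, 21): λ = (3·36² + 13)/(2·21) ≡ 16/5. 5⁻¹ ≡ 15 (mod 37), so λ ≡ 16·15 ≡ 18.
  x = λ² - 36 - 36 = 324 - 72 ≡ 30; y = λ·(36 - 30) - 21 ≡ 13. → (30, 13)
2P = (30, 13).
Finally 2P + Q:
(30, 13) + (22, 17). λ = (17 - 13)/(22 - 30) ≡ 4/29 mod 37. 29⁻¹ ≡ 23 (mod 37), so λ ≡ 18.
  x = λ² - 30 - 22 = 324 - 52 ≡ 13; y = λ·(30 - 13) - 13 ≡ 34. → (13, 34)

(13, 34)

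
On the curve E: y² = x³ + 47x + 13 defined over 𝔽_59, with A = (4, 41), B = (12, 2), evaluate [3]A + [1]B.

First 3A:
Repeated addition: build up to 3A.
2A: tangent at (4, 41): λ = (3·4² + 47)/(2·41) ≡ 36/23. 23⁻¹ ≡ 18 (mod 59) since 23·18 = 414 ≡ 1, so λ ≡ 36·18 ≡ 58.
  x = λ² - 4 - 4 = 3364 - 8 ≡ 52; y = λ·(4 - 52) - 41 ≡ 7. → (52, 7)
3A: (52, 7) + (4, 41). λ = (41 - 7)/(4 - 52) ≡ 34/11 mod 59. 11⁻¹ ≡ 43 (mod 59), so λ ≡ 46.
  x = λ² - 52 - 4 = 2116 - 56 ≡ 54; y = λ·(52 - 54) - 7 ≡ 19. → (54, 19)
3A = (54, 19).
Finally 3A + B:
(54, 19) + (12, 2). λ = (2 - 19)/(12 - 54) ≡ 42/17 mod 59. 17⁻¹ ≡ 7 (mod 59), so λ ≡ 58.
  x = λ² - 54 - 12 = 3364 - 66 ≡ 53; y = λ·(54 - 53) - 19 ≡ 39. → (53, 39)

(53, 39)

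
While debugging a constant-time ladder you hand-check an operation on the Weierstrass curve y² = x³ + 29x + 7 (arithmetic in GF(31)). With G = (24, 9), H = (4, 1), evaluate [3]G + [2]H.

(17, 22)

First 3G:
Repeated addition: build up to 3G.
2G: tangent at (24, 9): λ = (3·24² + 29)/(2·9) ≡ 21/18. 18⁻¹ ≡ 19 (mod 31), so λ ≡ 21·19 ≡ 27.
  x = λ² - 24 - 24 = 729 - 48 ≡ 30; y = λ·(24 - 30) - 9 ≡ 15. → (30, 15)
3G: (30, 15) + (24, 9). λ = (9 - 15)/(24 - 30) ≡ 25/25 mod 31. 25⁻¹ ≡ 5 (mod 31), so λ ≡ 1.
  x = λ² - 30 - 24 = 1 - 54 ≡ 9; y = λ·(30 - 9) - 15 ≡ 6. → (9, 6)
3G = (9, 6).
Next 2H:
Repeated addition: build up to 2H.
2H: tangent at (4, 1): λ = (3·4² + 29)/(2·1) ≡ 15/2. 2⁻¹ ≡ 16 (mod 31) since 2·16 = 32 ≡ 1, so λ ≡ 15·16 ≡ 23.
  x = λ² - 4 - 4 = 529 - 8 ≡ 25; y = λ·(4 - 25) - 1 ≡ 12. → (25, 12)
2H = (25, 12).
Finally 3G + 2H:
(9, 6) + (25, 12). λ = (12 - 6)/(25 - 9) ≡ 6/16 mod 31. 16⁻¹ ≡ 2 (mod 31) since 16·2 = 32 ≡ 1, so λ ≡ 12.
  x = λ² - 9 - 25 = 144 - 34 ≡ 17; y = λ·(9 - 17) - 6 ≡ 22. → (17, 22)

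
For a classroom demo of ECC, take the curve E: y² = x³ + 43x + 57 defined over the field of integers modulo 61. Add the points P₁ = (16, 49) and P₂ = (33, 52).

(0, 22)

(16, 49) + (33, 52). λ = (52 - 49)/(33 - 16) ≡ 3/17 mod 61. 17⁻¹ ≡ 18 (mod 61), so λ ≡ 54.
  x = λ² - 16 - 33 = 2916 - 49 ≡ 0; y = λ·(16 - 0) - 49 ≡ 22. → (0, 22)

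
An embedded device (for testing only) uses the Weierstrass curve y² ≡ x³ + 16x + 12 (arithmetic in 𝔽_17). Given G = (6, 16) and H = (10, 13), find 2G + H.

First 2G:
Repeated addition: build up to 2G.
2G: tangent at (6, 16): λ = (3·6² + 16)/(2·16) ≡ 5/15. 15⁻¹ ≡ 8 (mod 17), so λ ≡ 5·8 ≡ 6.
  x = λ² - 6 - 6 = 36 - 12 ≡ 7; y = λ·(6 - 7) - 16 ≡ 12. → (7, 12)
2G = (7, 12).
Finally 2G + H:
(7, 12) + (10, 13). λ = (13 - 12)/(10 - 7) ≡ 1/3 mod 17. 3⁻¹ ≡ 6 (mod 17) since 3·6 = 18 ≡ 1, so λ ≡ 6.
  x = λ² - 7 - 10 = 36 - 17 ≡ 2; y = λ·(7 - 2) - 12 ≡ 1. → (2, 1)

(2, 1)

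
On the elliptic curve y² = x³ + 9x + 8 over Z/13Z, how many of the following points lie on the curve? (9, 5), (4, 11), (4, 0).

2

(9, 5): 5² ≡ 12, rhs ≡ 12 → on.
(4, 11): 11² ≡ 4, rhs ≡ 4 → on.
(4, 0): 0² ≡ 0, rhs ≡ 4 → off.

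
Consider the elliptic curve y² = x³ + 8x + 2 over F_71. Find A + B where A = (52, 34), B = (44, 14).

(70, 63)

(52, 34) + (44, 14). λ = (14 - 34)/(44 - 52) ≡ 51/63 mod 71. 63⁻¹ ≡ 62 (mod 71), so λ ≡ 38.
  x = λ² - 52 - 44 = 1444 - 96 ≡ 70; y = λ·(52 - 70) - 34 ≡ 63. → (70, 63)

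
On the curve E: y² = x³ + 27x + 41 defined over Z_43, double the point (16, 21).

tangent at (16, 21): λ = (3·16² + 27)/(2·21) ≡ 21/42. 42⁻¹ ≡ 42 (mod 43), so λ ≡ 21·42 ≡ 22.
  x = λ² - 16 - 16 = 484 - 32 ≡ 22; y = λ·(16 - 22) - 21 ≡ 19. → (22, 19)

(22, 19)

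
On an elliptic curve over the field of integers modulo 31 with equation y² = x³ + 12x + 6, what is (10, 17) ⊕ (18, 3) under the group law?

(8, 26)

(10, 17) + (18, 3). λ = (3 - 17)/(18 - 10) ≡ 17/8 mod 31. 8⁻¹ ≡ 4 (mod 31) since 8·4 = 32 ≡ 1, so λ ≡ 6.
  x = λ² - 10 - 18 = 36 - 28 ≡ 8; y = λ·(10 - 8) - 17 ≡ 26. → (8, 26)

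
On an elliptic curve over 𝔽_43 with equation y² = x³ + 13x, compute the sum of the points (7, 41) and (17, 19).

(29, 16)

(7, 41) + (17, 19). λ = (19 - 41)/(17 - 7) ≡ 21/10 mod 43. 10⁻¹ ≡ 13 (mod 43), so λ ≡ 15.
  x = λ² - 7 - 17 = 225 - 24 ≡ 29; y = λ·(7 - 29) - 41 ≡ 16. → (29, 16)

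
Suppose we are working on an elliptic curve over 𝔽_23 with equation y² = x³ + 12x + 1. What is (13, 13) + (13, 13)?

(3, 15)

tangent at (13, 13): λ = (3·13² + 12)/(2·13) ≡ 13/3. 3⁻¹ ≡ 8 (mod 23), so λ ≡ 13·8 ≡ 12.
  x = λ² - 13 - 13 = 144 - 26 ≡ 3; y = λ·(13 - 3) - 13 ≡ 15. → (3, 15)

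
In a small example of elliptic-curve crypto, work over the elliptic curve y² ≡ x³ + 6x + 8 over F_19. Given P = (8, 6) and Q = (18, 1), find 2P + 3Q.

(5, 7)

First 2P:
Repeated addition: build up to 2P.
2P: tangent at (8, 6): λ = (3·8² + 6)/(2·6) ≡ 8/12. 12⁻¹ ≡ 8 (mod 19) since 12·8 = 96 ≡ 1, so λ ≡ 8·8 ≡ 7.
  x = λ² - 8 - 8 = 49 - 16 ≡ 14; y = λ·(8 - 14) - 6 ≡ 9. → (14, 9)
2P = (14, 9).
Next 3Q:
Repeated addition: build up to 3Q.
2Q: tangent at (18, 1): λ = (3·18² + 6)/(2·1) ≡ 9/2. 2⁻¹ ≡ 10 (mod 19), so λ ≡ 9·10 ≡ 14.
  x = λ² - 18 - 18 = 196 - 36 ≡ 8; y = λ·(18 - 8) - 1 ≡ 6. → (8, 6)
3Q: (8, 6) + (18, 1). λ = (1 - 6)/(18 - 8) ≡ 14/10 mod 19. 10⁻¹ ≡ 2 (mod 19), so λ ≡ 9.
  x = λ² - 8 - 18 = 81 - 26 ≡ 17; y = λ·(8 - 17) - 6 ≡ 8. → (17, 8)
3Q = (17, 8).
Finally 2P + 3Q:
(14, 9) + (17, 8). λ = (8 - 9)/(17 - 14) ≡ 18/3 mod 19. 3⁻¹ ≡ 13 (mod 19), so λ ≡ 6.
  x = λ² - 14 - 17 = 36 - 31 ≡ 5; y = λ·(14 - 5) - 9 ≡ 7. → (5, 7)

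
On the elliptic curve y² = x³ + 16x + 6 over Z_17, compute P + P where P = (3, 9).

(7, 6)

tangent at (3, 9): λ = (3·3² + 16)/(2·9) ≡ 9/1. 1⁻¹ ≡ 1 (mod 17) since 1·1 = 1 ≡ 1, so λ ≡ 9·1 ≡ 9.
  x = λ² - 3 - 3 = 81 - 6 ≡ 7; y = λ·(3 - 7) - 9 ≡ 6. → (7, 6)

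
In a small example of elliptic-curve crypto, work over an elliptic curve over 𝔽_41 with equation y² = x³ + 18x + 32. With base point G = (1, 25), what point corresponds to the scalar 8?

Repeated addition: build up to 8G.
2G: tangent at (1, 25): λ = (3·1² + 18)/(2·25) ≡ 21/9. 9⁻¹ ≡ 32 (mod 41) since 9·32 = 288 ≡ 1, so λ ≡ 21·32 ≡ 16.
  x = λ² - 1 - 1 = 256 - 2 ≡ 8; y = λ·(1 - 8) - 25 ≡ 27. → (8, 27)
3G: (8, 27) + (1, 25). λ = (25 - 27)/(1 - 8) ≡ 39/34 mod 41. 34⁻¹ ≡ 35 (mod 41), so λ ≡ 12.
  x = λ² - 8 - 1 = 144 - 9 ≡ 12; y = λ·(8 - 12) - 27 ≡ 7. → (12, 7)
4G: (12, 7) + (1, 25). λ = (25 - 7)/(1 - 12) ≡ 18/30 mod 41. 30⁻¹ ≡ 26 (mod 41) since 30·26 = 780 ≡ 1, so λ ≡ 17.
  x = λ² - 12 - 1 = 289 - 13 ≡ 30; y = λ·(12 - 30) - 7 ≡ 15. → (30, 15)
5G: (30, 15) + (1, 25). λ = (25 - 15)/(1 - 30) ≡ 10/12 mod 41. 12⁻¹ ≡ 24 (mod 41), so λ ≡ 35.
  x = λ² - 30 - 1 = 1225 - 31 ≡ 5; y = λ·(30 - 5) - 15 ≡ 40. → (5, 40)
6G: (5, 40) + (1, 25). λ = (25 - 40)/(1 - 5) ≡ 26/37 mod 41. 37⁻¹ ≡ 10 (mod 41) since 37·10 = 370 ≡ 1, so λ ≡ 14.
  x = λ² - 5 - 1 = 196 - 6 ≡ 26; y = λ·(5 - 26) - 40 ≡ 35. → (26, 35)
7G: (26, 35) + (1, 25). λ = (25 - 35)/(1 - 26) ≡ 31/16 mod 41. 16⁻¹ ≡ 18 (mod 41), so λ ≡ 25.
  x = λ² - 26 - 1 = 625 - 27 ≡ 24; y = λ·(26 - 24) - 35 ≡ 15. → (24, 15)
8G: (24, 15) + (1, 25). λ = (25 - 15)/(1 - 24) ≡ 10/18 mod 41. 18⁻¹ ≡ 16 (mod 41), so λ ≡ 37.
  x = λ² - 24 - 1 = 1369 - 25 ≡ 32; y = λ·(24 - 32) - 15 ≡ 17. → (32, 17)

(32, 17)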